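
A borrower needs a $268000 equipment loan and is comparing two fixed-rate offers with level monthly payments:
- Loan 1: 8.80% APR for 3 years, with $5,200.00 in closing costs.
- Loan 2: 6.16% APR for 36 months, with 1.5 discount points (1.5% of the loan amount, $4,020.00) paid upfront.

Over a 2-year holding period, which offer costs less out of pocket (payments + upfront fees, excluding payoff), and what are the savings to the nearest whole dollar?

Loan 1: at 8.80% the monthly rate is 0.0073333, so the payment is 268,000 × 0.0073333 / (1 − 1.0073333^−36) = $8,497.40.
Loan 2: at 6.16% the monthly rate is 0.0051333, so the payment is 268,000 × 0.0051333 / (1 − 1.0051333^−36) = $8,172.52.
Over 24 months: Loan 1 costs 24 × $8,497.40 + $5,200.00 = $209,137.60; Loan 2 costs 24 × $8,172.52 + $4,020.00 = $200,160.48.
Loan 2 is cheaper by $209,137.60 − $200,160.48 = $8,977.12.

Loan 2 by $8,977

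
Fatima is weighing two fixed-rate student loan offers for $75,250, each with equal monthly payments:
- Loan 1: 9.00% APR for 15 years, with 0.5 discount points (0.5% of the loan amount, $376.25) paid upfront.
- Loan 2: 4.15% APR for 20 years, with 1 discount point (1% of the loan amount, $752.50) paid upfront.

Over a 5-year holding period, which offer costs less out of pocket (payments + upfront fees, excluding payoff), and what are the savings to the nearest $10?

Loan 2 by $17,700

Loan 1: monthly rate = 9%/12 = 0.0075000; payment = 75,250 × 0.0075000 / (1 − (1+0.0075000)^−180) = $763.24.
Loan 2: monthly rate = 4.15%/12 = 0.0034583; payment = 75,250 × 0.0034583 / (1 − (1+0.0034583)^−240) = $461.97.
Over 60 months: Loan 1 costs 60 × $763.24 + $376.25 = $46,170.65; Loan 2 costs 60 × $461.97 + $752.50 = $28,470.70.
Loan 2 is cheaper by $46,170.65 − $28,470.70 = $17,699.95.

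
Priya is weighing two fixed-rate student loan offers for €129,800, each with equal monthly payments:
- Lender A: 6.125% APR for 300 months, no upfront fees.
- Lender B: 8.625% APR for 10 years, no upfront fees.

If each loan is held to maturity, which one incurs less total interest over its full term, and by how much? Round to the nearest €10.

Lender A: at 6.125% the monthly rate is 0.0051042, so the payment is 129,800 × 0.0051042 / (1 − 1.0051042^−300) = €846.25.
Total interest on Lender A = 300 × €846.25 − €129,800 = €124,075.00.
Lender B: monthly rate = 8.625%/12 = 0.0071875; payment = 129,800 × 0.0071875 / (1 − (1+0.0071875)^−120) = €1,618.02.
Total interest on Lender B = 120 × €1,618.02 − €129,800 = €64,362.40.
Lender B is lower by €59,712.60.

Lender B by €59,710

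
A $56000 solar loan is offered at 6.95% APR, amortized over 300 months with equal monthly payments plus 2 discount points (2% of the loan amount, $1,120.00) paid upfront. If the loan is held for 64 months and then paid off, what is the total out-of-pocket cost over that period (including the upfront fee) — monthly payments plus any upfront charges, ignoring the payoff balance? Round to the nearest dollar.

Monthly rate = 6.95%/12 = 0.0057917; payment = 56,000 × 0.0057917 / (1 − (1+0.0057917)^−300) = $394.01.
Total outlay = 64 × $394.01 + $1,120.00 = $26,336.64.

$26,337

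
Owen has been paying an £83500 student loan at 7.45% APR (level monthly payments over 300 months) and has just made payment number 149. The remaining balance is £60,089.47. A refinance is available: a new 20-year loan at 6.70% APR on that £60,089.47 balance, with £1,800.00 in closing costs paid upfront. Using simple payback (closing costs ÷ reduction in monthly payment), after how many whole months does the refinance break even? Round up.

12 months

Current payment = 83,500 × 7.45%/12 / (1 − (1+0.0062083)^−300) = £614.34.
Refinanced payment = 60,089.47 × 0.0055833 / (1 − (1+0.0055833)^−240) = £455.11.
Monthly savings = £614.34 − £455.11 = £159.23.
Break-even = £1,800.00 / £159.23 = 11.30 → 12 months.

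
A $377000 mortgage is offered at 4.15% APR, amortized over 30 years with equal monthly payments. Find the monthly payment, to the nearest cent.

At 4.15% the monthly rate is 0.0034583, so the payment is 377,000 × 0.0034583 / (1 − 1.0034583^−360) = $1,832.61.

$1,832.61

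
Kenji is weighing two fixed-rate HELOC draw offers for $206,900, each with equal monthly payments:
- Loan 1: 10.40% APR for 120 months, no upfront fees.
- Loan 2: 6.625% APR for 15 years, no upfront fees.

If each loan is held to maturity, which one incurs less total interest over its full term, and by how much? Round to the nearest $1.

Loan 1: at 10.40% the monthly rate is 0.0086667, so the payment is 206,900 × 0.0086667 / (1 − 1.0086667^−120) = $2,780.23.
Total interest on Loan 1 = 120 × $2,780.23 − $206,900 = $126,727.60.
Loan 2: monthly rate = 6.625%/12 = 0.0055208; payment = 206,900 × 0.0055208 / (1 − (1+0.0055208)^−180) = $1,816.57.
Total interest on Loan 2 = 180 × $1,816.57 − $206,900 = $120,082.60.
Loan 2 is lower by $6,645.00.

Loan 2 by $6,645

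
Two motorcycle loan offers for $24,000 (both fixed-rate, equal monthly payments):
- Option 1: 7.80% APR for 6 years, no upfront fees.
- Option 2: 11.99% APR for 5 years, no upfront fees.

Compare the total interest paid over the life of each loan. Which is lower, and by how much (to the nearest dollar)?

Option 1 by $1,896

Option 1: monthly rate = 7.8%/12 = 0.0065000; payment = 24,000 × 0.0065000 / (1 − (1+0.0065000)^−72) = $418.46.
Total interest on Option 1 = 72 × $418.46 − $24,000 = $6,129.12.
Option 2: monthly rate = 11.99%/12 = 0.0099917; payment = 24,000 × 0.0099917 / (1 − (1+0.0099917)^−60) = $533.75.
Total interest on Option 2 = 60 × $533.75 − $24,000 = $8,025.00.
Option 1 is lower by $1,895.88.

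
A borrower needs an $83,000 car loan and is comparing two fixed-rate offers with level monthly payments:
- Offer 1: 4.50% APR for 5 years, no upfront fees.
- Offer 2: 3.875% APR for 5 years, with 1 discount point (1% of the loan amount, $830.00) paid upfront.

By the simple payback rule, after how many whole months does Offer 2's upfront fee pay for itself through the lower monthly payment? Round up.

36 months

Offer 1: at 4.50% the monthly rate is 0.0037500, so the payment is 83,000 × 0.0037500 / (1 − 1.0037500^−60) = $1,547.37.
Offer 2: at 3.875% the monthly rate is 0.0032292, so the payment is 83,000 × 0.0032292 / (1 − 1.0032292^−60) = $1,523.89.
Monthly savings = $1,547.37 − $1,523.89 = $23.48.
Break-even = $830.00 / $23.48 = 35.35 → 36 months.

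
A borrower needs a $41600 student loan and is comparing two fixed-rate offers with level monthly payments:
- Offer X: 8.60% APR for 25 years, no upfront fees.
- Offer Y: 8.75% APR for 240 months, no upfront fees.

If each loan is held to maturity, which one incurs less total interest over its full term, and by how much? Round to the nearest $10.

Offer X: monthly rate = 8.6%/12 = 0.0071667; payment = 41,600 × 0.0071667 / (1 − (1+0.0071667)^−300) = $337.78.
Total interest on Offer X = 300 × $337.78 − $41,600 = $59,734.00.
Offer Y: monthly rate = 8.75%/12 = 0.0072917; payment = 41,600 × 0.0072917 / (1 − (1+0.0072917)^−240) = $367.62.
Total interest on Offer Y = 240 × $367.62 − $41,600 = $46,628.80.
Offer Y is lower by $13,105.20.

Offer Y by $13,110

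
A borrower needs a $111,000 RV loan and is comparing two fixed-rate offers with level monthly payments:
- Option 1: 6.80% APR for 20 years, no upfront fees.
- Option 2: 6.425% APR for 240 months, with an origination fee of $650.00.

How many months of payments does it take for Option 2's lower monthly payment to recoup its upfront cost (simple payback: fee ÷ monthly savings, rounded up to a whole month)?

27 months

Option 1: at 6.80% the monthly rate is 0.0056667, so the payment is 111,000 × 0.0056667 / (1 − 1.0056667^−240) = $847.31.
Option 2: at 6.425% the monthly rate is 0.0053542, so the payment is 111,000 × 0.0053542 / (1 − 1.0053542^−240) = $822.69.
Monthly savings = $847.31 − $822.69 = $24.62.
Break-even = $650.00 / $24.62 = 26.40 → 27 months.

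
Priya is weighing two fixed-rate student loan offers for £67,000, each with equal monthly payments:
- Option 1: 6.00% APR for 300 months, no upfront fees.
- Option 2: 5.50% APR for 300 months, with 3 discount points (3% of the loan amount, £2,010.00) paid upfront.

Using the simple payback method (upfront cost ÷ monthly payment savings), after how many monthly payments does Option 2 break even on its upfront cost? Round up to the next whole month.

Option 1: monthly rate = 6%/12 = 0.0050000; payment = 67,000 × 0.0050000 / (1 − (1+0.0050000)^−300) = £431.68.
Option 2: monthly rate = 5.5%/12 = 0.0045833; payment = 67,000 × 0.0045833 / (1 − (1+0.0045833)^−300) = £411.44.
Monthly savings = £431.68 − £411.44 = £20.24.
Break-even = £2,010.00 / £20.24 = 99.31 → 100 months.

100 months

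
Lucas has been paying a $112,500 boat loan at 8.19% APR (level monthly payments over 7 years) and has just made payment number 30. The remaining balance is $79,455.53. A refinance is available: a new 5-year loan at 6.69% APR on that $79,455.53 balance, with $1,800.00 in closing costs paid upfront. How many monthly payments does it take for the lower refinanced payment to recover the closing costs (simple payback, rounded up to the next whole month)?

9 months

Current payment = 112,500 × 8.19%/12 / (1 − (1+0.0068250)^−84) = $1,764.12.
Refinanced payment = 79,455.53 × 0.0055750 / (1 − (1+0.0055750)^−60) = $1,561.72.
Monthly savings = $1,764.12 − $1,561.72 = $202.40.
Break-even = $1,800.00 / $202.40 = 8.89 → 9 months.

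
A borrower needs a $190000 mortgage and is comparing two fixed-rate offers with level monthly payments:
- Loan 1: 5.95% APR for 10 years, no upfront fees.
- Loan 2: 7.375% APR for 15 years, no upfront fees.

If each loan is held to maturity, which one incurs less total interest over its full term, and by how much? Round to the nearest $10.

Loan 1: monthly rate = 5.95%/12 = 0.0049583; payment = 190,000 × 0.0049583 / (1 − (1+0.0049583)^−120) = $2,104.62.
Total interest on Loan 1 = 120 × $2,104.62 − $190,000 = $62,554.40.
Loan 2: monthly rate = 7.375%/12 = 0.0061458; payment = 190,000 × 0.0061458 / (1 − (1+0.0061458)^−180) = $1,747.85.
Total interest on Loan 2 = 180 × $1,747.85 − $190,000 = $124,613.00.
Loan 1 is lower by $62,058.60.

Loan 1 by $62,060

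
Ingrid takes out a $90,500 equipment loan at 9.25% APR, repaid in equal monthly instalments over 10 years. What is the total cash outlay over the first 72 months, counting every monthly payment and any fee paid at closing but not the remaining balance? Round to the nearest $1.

$83,426

At 9.25% the monthly rate is 0.0077083, so the payment is 90,500 × 0.0077083 / (1 − 1.0077083^−120) = $1,158.70.
Total outlay = 72 × $1,158.70 = $83,426.40.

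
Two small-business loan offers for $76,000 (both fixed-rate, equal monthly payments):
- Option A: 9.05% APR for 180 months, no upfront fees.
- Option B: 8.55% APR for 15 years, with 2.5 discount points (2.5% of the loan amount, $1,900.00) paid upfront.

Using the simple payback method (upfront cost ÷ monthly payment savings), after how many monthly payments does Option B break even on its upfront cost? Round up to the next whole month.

Option A: at 9.05% the monthly rate is 0.0075417, so the payment is 76,000 × 0.0075417 / (1 − 1.0075417^−180) = $773.10.
Option B: monthly rate = 8.55%/12 = 0.0071250; payment = 76,000 × 0.0071250 / (1 − (1+0.0071250)^−180) = $750.63.
Monthly savings = $773.10 − $750.63 = $22.47.
Break-even = $1,900.00 / $22.47 = 84.56 → 85 months.

85 months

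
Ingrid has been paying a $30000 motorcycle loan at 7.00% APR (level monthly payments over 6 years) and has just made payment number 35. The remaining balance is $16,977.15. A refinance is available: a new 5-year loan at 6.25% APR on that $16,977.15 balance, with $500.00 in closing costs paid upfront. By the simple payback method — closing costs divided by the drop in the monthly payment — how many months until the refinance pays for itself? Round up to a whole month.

3 months

Current payment = 30,000 × 7%/12 / (1 − (1+0.0058333)^−72) = $511.47.
Refinanced payment = 16,977.15 × 0.0052083 / (1 − (1+0.0052083)^−60) = $330.19.
Monthly savings = $511.47 − $330.19 = $181.28.
Break-even = $500.00 / $181.28 = 2.76 → 3 months.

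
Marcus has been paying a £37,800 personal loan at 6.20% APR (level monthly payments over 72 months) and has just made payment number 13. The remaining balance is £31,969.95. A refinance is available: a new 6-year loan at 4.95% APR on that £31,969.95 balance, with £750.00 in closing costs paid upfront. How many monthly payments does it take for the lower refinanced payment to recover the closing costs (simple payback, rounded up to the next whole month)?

7 months

Current payment = 37,800 × 6.2%/12 / (1 − (1+0.0051667)^−72) = £630.03.
Refinanced payment = 31,969.95 × 0.0041250 / (1 − (1+0.0041250)^−72) = £514.13.
Monthly savings = £630.03 − £514.13 = £115.90.
Break-even = £750.00 / £115.90 = 6.47 → 7 months.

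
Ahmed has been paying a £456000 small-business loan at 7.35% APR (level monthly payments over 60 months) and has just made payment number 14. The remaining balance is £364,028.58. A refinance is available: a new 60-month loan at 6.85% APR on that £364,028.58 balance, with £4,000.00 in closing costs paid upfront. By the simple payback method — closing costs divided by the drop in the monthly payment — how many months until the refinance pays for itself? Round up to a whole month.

3 months

Current payment = 456,000 × 7.35%/12 / (1 − (1+0.0061250)^−60) = £9,104.84.
Refinanced payment = 364,028.58 × 0.0057083 / (1 − (1+0.0057083)^−60) = £7,182.47.
Monthly savings = £9,104.84 − £7,182.47 = £1,922.37.
Break-even = £4,000.00 / £1,922.37 = 2.08 → 3 months.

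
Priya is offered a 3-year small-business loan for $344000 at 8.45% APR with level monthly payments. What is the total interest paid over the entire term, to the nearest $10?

$46,650

Monthly rate = 8.45%/12 = 0.0070417; payment = 344,000 × 0.0070417 / (1 − (1+0.0070417)^−36) = $10,851.26.
Total paid = 36 × $10,851.26 = $390,645.36; interest = $390,645.36 − $344,000 = $46,645.36.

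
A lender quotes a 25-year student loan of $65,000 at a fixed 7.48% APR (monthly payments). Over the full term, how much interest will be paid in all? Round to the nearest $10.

$78,850

Monthly rate = 7.48%/12 = 0.0062333; payment = 65,000 × 0.0062333 / (1 − (1+0.0062333)^−300) = $479.50.
Total paid = 300 × $479.50 = $143,850.00; interest = $143,850.00 − $65,000 = $78,850.00.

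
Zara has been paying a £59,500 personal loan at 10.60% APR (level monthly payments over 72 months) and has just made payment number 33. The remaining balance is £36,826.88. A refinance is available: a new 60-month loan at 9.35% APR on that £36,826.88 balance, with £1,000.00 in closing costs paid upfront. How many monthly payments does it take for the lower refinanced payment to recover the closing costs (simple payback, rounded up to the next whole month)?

3 months

Current payment = 59,500 × 10.6%/12 / (1 − (1+0.0088333)^−72) = £1,120.38.
Refinanced payment = 36,826.88 × 0.0077917 / (1 − (1+0.0077917)^−60) = £770.74.
Monthly savings = £1,120.38 − £770.74 = £349.64.
Break-even = £1,000.00 / £349.64 = 2.86 → 3 months.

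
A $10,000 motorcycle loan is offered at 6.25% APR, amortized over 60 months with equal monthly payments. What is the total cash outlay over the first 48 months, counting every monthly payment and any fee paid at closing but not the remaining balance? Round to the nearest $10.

$9,340

Monthly rate = 6.25%/12 = 0.0052083; payment = 10,000 × 0.0052083 / (1 − (1+0.0052083)^−60) = $194.49.
Total outlay = 48 × $194.49 = $9,335.52.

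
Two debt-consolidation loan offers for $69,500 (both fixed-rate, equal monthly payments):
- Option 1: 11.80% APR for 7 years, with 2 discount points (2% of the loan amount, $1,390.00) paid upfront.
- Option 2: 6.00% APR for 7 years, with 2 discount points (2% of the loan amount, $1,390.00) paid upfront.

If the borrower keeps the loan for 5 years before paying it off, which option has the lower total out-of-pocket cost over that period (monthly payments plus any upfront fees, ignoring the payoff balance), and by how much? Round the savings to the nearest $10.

Option 1: monthly rate = 11.8%/12 = 0.0098333; payment = 69,500 × 0.0098333 / (1 − (1+0.0098333)^−84) = $1,219.44.
Option 2: at 6.00% the monthly rate is 0.0050000, so the payment is 69,500 × 0.0050000 / (1 − 1.0050000^−84) = $1,015.29.
Over 60 months: Option 1 costs 60 × $1,219.44 + $1,390.00 = $74,556.40; Option 2 costs 60 × $1,015.29 + $1,390.00 = $62,307.40.
Option 2 is cheaper by $74,556.40 − $62,307.40 = $12,249.00.

Option 2 by $12,250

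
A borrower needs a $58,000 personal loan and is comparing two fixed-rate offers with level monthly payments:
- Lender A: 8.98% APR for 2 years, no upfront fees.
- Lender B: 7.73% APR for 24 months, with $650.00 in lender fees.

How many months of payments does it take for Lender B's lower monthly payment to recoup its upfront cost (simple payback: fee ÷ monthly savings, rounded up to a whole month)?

20 months

Lender A: at 8.98% the monthly rate is 0.0074833, so the payment is 58,000 × 0.0074833 / (1 − 1.0074833^−24) = $2,649.18.
Lender B: monthly rate = 7.73%/12 = 0.0064417; payment = 58,000 × 0.0064417 / (1 − (1+0.0064417)^−24) = $2,616.05.
Monthly savings = $2,649.18 − $2,616.05 = $33.13.
Break-even = $650.00 / $33.13 = 19.62 → 20 months.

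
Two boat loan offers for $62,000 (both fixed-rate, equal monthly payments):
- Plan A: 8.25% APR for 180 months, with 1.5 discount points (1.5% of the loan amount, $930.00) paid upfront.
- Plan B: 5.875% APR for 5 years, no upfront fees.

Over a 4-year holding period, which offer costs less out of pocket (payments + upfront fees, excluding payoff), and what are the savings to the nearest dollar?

Plan A: at 8.25% the monthly rate is 0.0068750, so the payment is 62,000 × 0.0068750 / (1 − 1.0068750^−180) = $601.49.
Plan B: monthly rate = 5.875%/12 = 0.0048958; payment = 62,000 × 0.0048958 / (1 − (1+0.0048958)^−60) = $1,195.03.
Over 48 months: Plan A costs 48 × $601.49 + $930.00 = $29,801.52; Plan B costs 48 × $1,195.03 = $57,361.44.
Plan A is cheaper by $57,361.44 − $29,801.52 = $27,559.92.

Plan A by $27,560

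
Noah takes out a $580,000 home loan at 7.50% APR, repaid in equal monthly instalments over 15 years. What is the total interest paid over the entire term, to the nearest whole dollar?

$387,801

Monthly rate = 7.5%/12 = 0.0062500; payment = 580,000 × 0.0062500 / (1 − (1+0.0062500)^−180) = $5,376.67.
Total paid = 180 × $5,376.67 = $967,800.60; interest = $967,800.60 − $580,000 = $387,800.60.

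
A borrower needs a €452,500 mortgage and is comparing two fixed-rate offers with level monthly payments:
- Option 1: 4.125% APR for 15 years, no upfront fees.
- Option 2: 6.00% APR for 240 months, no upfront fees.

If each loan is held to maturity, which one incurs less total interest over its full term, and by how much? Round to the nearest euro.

Option 1 by €170,454

Option 1: monthly rate = 4.125%/12 = 0.0034375; payment = 452,500 × 0.0034375 / (1 − (1+0.0034375)^−180) = €3,375.50.
Total interest on Option 1 = 180 × €3,375.50 − €452,500 = €155,090.00.
Option 2: at 6.00% the monthly rate is 0.0050000, so the payment is 452,500 × 0.0050000 / (1 − 1.0050000^−240) = €3,241.85.
Total interest on Option 2 = 240 × €3,241.85 − €452,500 = €325,544.00.
Option 1 is lower by €170,454.00.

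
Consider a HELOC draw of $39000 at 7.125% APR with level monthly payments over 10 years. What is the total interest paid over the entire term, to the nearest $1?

Monthly rate = 7.125%/12 = 0.0059375; payment = 39,000 × 0.0059375 / (1 − (1+0.0059375)^−120) = $455.34.
Total paid = 120 × $455.34 = $54,640.80; interest = $54,640.80 − $39,000 = $15,640.80.

$15,641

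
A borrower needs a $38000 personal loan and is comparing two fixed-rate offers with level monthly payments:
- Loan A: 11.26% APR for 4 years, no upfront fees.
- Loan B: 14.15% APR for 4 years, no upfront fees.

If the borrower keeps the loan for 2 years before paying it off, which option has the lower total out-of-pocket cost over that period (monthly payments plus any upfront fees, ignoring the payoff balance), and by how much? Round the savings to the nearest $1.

Loan A by $1,304

Loan A: at 11.26% the monthly rate is 0.0093833, so the payment is 38,000 × 0.0093833 / (1 − 1.0093833^−48) = $986.93.
Loan B: at 14.15% the monthly rate is 0.0117917, so the payment is 38,000 × 0.0117917 / (1 − 1.0117917^−48) = $1,041.27.
Over 24 months: Loan A costs 24 × $986.93 = $23,686.32; Loan B costs 24 × $1,041.27 = $24,990.48.
Loan A is cheaper by $24,990.48 − $23,686.32 = $1,304.16.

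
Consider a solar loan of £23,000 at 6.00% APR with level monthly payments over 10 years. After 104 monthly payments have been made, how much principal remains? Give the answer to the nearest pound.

£3,917

With monthly rate i = 6%/12 = 0.0050000, the balance after k of n payments is P · [(1+i)^n − (1+i)^k] / [(1+i)^n − 1].
(1+0.0050000)^120 = 1.81939673 and (1+0.0050000)^104 = 1.67984969, so the balance is 23,000 × (1.81939673 − 1.67984969) / (1.81939673 − 1) = £3,917.01.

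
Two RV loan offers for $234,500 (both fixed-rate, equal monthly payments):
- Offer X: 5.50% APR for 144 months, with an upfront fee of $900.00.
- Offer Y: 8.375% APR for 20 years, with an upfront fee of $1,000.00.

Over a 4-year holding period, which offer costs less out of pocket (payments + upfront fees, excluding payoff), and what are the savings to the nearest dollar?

Offer Y by $10,058

Offer X: monthly rate = 5.5%/12 = 0.0045833; payment = 234,500 × 0.0045833 / (1 − (1+0.0045833)^−144) = $2,228.15.
Offer Y: monthly rate = 8.375%/12 = 0.0069792; payment = 234,500 × 0.0069792 / (1 − (1+0.0069792)^−240) = $2,016.53.
Over 48 months: Offer X costs 48 × $2,228.15 + $900.00 = $107,851.20; Offer Y costs 48 × $2,016.53 + $1,000.00 = $97,793.44.
Offer Y is cheaper by $107,851.20 − $97,793.44 = $10,057.76.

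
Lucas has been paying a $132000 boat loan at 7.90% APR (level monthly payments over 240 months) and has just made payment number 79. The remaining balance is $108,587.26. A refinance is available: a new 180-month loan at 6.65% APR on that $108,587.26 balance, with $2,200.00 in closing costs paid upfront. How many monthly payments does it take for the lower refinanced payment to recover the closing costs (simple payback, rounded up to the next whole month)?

16 months

Current payment = 132,000 × 7.9%/12 / (1 − (1+0.0065833)^−240) = $1,095.90.
Refinanced payment = 108,587.26 × 0.0055417 / (1 − (1+0.0055417)^−180) = $954.89.
Monthly savings = $1,095.90 − $954.89 = $141.01.
Break-even = $2,200.00 / $141.01 = 15.60 → 16 months.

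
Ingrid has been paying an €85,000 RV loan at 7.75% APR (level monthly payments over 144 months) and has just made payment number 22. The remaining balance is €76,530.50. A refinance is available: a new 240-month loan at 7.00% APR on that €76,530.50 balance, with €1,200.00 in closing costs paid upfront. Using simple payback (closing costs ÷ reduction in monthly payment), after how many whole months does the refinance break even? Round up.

4 months

Current payment = 85,000 × 7.75%/12 / (1 − (1+0.0064583)^−144) = €908.47.
Refinanced payment = 76,530.50 × 0.0058333 / (1 − (1+0.0058333)^−240) = €593.34.
Monthly savings = €908.47 − €593.34 = €315.13.
Break-even = €1,200.00 / €315.13 = 3.81 → 4 months.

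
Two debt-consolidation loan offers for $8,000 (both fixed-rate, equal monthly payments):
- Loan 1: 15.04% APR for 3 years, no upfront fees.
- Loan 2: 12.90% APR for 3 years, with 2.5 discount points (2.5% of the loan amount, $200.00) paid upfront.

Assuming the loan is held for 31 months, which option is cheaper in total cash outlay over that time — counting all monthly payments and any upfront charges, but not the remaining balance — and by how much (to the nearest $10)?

Loan 2 by $60

Loan 1: monthly rate = 15.04%/12 = 0.0125333; payment = 8,000 × 0.0125333 / (1 − (1+0.0125333)^−36) = $277.48.
Loan 2: at 12.90% the monthly rate is 0.0107500, so the payment is 8,000 × 0.0107500 / (1 − 1.0107500^−36) = $269.17.
Over 31 months: Loan 1 costs 31 × $277.48 = $8,601.88; Loan 2 costs 31 × $269.17 + $200.00 = $8,544.27.
Loan 2 is cheaper by $8,601.88 − $8,544.27 = $57.61.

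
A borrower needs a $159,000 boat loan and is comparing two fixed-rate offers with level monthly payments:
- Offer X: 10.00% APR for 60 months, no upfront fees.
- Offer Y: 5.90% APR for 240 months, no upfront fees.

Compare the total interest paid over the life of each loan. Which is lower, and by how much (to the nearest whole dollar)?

Offer X by $68,496

Offer X: at 10.00% the monthly rate is 0.0083333, so the payment is 159,000 × 0.0083333 / (1 − 1.0083333^−60) = $3,378.28.
Total interest on Offer X = 60 × $3,378.28 − $159,000 = $43,696.80.
Offer Y: monthly rate = 5.9%/12 = 0.0049167; payment = 159,000 × 0.0049167 / (1 − (1+0.0049167)^−240) = $1,129.97.
Total interest on Offer Y = 240 × $1,129.97 − $159,000 = $112,192.80.
Offer X is lower by $68,496.00.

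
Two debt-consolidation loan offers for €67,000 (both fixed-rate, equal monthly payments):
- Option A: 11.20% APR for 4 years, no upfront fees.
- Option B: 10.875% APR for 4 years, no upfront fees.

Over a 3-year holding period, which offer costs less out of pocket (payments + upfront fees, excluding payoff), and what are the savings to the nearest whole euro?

Option A: at 11.20% the monthly rate is 0.0093333, so the payment is 67,000 × 0.0093333 / (1 − 1.0093333^−48) = €1,738.16.
Option B: at 10.875% the monthly rate is 0.0090625, so the payment is 67,000 × 0.0090625 / (1 − 1.0090625^−48) = €1,727.59.
Over 36 months: Option A costs 36 × €1,738.16 = €62,573.76; Option B costs 36 × €1,727.59 = €62,193.24.
Option B is cheaper by €62,573.76 − €62,193.24 = €380.52.

Option B by €381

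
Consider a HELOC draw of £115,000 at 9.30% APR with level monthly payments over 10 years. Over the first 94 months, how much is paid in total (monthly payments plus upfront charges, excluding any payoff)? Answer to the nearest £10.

£138,700

At 9.30% the monthly rate is 0.0077500, so the payment is 115,000 × 0.0077500 / (1 − 1.0077500^−120) = £1,475.51.
Total outlay = 94 × £1,475.51 = £138,697.94.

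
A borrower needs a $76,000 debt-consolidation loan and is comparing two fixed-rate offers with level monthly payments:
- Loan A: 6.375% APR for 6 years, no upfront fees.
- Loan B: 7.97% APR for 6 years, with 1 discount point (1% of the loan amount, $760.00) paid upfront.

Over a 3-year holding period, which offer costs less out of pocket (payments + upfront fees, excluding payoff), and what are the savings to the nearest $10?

Loan A by $2,860

Loan A: at 6.375% the monthly rate is 0.0053125, so the payment is 76,000 × 0.0053125 / (1 − 1.0053125^−72) = $1,273.04.
Loan B: at 7.97% the monthly rate is 0.0066417, so the payment is 76,000 × 0.0066417 / (1 − 1.0066417^−72) = $1,331.41.
Over 36 months: Loan A costs 36 × $1,273.04 = $45,829.44; Loan B costs 36 × $1,331.41 + $760.00 = $48,690.76.
Loan A is cheaper by $48,690.76 − $45,829.44 = $2,861.32.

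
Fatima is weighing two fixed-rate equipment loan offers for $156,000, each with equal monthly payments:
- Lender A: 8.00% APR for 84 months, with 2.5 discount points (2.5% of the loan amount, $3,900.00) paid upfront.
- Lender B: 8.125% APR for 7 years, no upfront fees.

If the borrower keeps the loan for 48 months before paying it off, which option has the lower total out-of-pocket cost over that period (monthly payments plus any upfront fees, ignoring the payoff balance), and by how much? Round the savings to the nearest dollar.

Lender A: at 8.00% the monthly rate is 0.0066667, so the payment is 156,000 × 0.0066667 / (1 − 1.0066667^−84) = $2,431.45.
Lender B: monthly rate = 8.125%/12 = 0.0067708; payment = 156,000 × 0.0067708 / (1 − (1+0.0067708)^−84) = $2,441.18.
Over 48 months: Lender A costs 48 × $2,431.45 + $3,900.00 = $120,609.60; Lender B costs 48 × $2,441.18 = $117,176.64.
Lender B is cheaper by $120,609.60 − $117,176.64 = $3,432.96.

Lender B by $3,433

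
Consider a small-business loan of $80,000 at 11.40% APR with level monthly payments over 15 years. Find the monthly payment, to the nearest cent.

At 11.40% the monthly rate is 0.0095000, so the payment is 80,000 × 0.0095000 / (1 − 1.0095000^−180) = $929.47.

$929.47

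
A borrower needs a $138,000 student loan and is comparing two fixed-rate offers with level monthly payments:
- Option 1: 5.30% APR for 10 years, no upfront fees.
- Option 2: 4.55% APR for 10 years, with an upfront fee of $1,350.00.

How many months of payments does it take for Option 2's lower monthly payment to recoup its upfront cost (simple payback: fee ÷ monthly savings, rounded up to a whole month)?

27 months

Option 1: at 5.30% the monthly rate is 0.0044167, so the payment is 138,000 × 0.0044167 / (1 − 1.0044167^−120) = $1,484.02.
Option 2: at 4.55% the monthly rate is 0.0037917, so the payment is 138,000 × 0.0037917 / (1 − 1.0037917^−120) = $1,433.54.
Monthly savings = $1,484.02 − $1,433.54 = $50.48.
Break-even = $1,350.00 / $50.48 = 26.74 → 27 months.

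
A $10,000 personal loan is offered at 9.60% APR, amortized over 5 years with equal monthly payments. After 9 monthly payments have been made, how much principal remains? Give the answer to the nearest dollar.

$8,787

With monthly rate i = 9.6%/12 = 0.0080000, the balance after k of n payments is P · [(1+i)^n − (1+i)^k] / [(1+i)^n − 1].
(1+0.0080000)^60 = 1.61299093 and (1+0.0080000)^9 = 1.07434753, so the balance is 10,000 × (1.61299093 − 1.07434753) / (1.61299093 − 1) = $8,787.13.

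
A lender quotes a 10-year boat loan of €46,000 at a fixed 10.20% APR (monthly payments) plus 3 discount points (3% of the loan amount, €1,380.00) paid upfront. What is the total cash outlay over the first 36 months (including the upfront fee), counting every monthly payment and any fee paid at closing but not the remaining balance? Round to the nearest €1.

Monthly rate = 10.2%/12 = 0.0085000; payment = 46,000 × 0.0085000 / (1 − (1+0.0085000)^−120) = €613.00.
Total outlay = 36 × €613.00 + €1,380.00 = €23,448.00.

€23,448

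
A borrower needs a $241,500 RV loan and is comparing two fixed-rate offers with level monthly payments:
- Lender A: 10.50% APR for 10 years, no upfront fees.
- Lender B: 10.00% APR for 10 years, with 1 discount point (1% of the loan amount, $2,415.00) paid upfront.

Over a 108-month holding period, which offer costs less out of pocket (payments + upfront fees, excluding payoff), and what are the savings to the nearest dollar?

Lender A: at 10.50% the monthly rate is 0.0087500, so the payment is 241,500 × 0.0087500 / (1 − 1.0087500^−120) = $3,258.68.
Lender B: at 10.00% the monthly rate is 0.0083333, so the payment is 241,500 × 0.0083333 / (1 − 1.0083333^−120) = $3,191.44.
Over 108 months: Lender A costs 108 × $3,258.68 = $351,937.44; Lender B costs 108 × $3,191.44 + $2,415.00 = $347,090.52.
Lender B is cheaper by $351,937.44 − $347,090.52 = $4,846.92.

Lender B by $4,847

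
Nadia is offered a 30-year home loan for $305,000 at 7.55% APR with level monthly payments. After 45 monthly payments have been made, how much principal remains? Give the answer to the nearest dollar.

$293,385

With monthly rate i = 7.55%/12 = 0.0062917, the balance after k of n payments is P · [(1+i)^n − (1+i)^k] / [(1+i)^n − 1].
(1+0.0062917)^360 = 9.56302820 and (1+0.0062917)^45 = 1.32609436, so the balance is 305,000 × (9.56302820 − 1.32609436) / (9.56302820 − 1) = $293,385.09.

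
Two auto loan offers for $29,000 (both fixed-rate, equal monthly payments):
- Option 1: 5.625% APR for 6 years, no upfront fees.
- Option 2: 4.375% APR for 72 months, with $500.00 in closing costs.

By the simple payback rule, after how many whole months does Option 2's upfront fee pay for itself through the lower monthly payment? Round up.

30 months

Option 1: monthly rate = 5.625%/12 = 0.0046875; payment = 29,000 × 0.0046875 / (1 − (1+0.0046875)^−72) = $475.50.
Option 2: at 4.375% the monthly rate is 0.0036458, so the payment is 29,000 × 0.0036458 / (1 − 1.0036458^−72) = $458.68.
Monthly savings = $475.50 − $458.68 = $16.82.
Break-even = $500.00 / $16.82 = 29.73 → 30 months.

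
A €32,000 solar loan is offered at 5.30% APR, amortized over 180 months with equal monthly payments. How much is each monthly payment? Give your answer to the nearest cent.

At 5.30% the monthly rate is 0.0044167, so the payment is 32,000 × 0.0044167 / (1 − 1.0044167^−180) = €258.08.

€258.08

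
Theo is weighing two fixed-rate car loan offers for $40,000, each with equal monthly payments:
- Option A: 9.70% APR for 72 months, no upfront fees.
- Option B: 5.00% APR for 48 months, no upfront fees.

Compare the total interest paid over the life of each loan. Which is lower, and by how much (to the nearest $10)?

Option A: at 9.70% the monthly rate is 0.0080833, so the payment is 40,000 × 0.0080833 / (1 − 1.0080833^−72) = $735.00.
Total interest on Option A = 72 × $735.00 − $40,000 = $12,920.00.
Option B: at 5.00% the monthly rate is 0.0041667, so the payment is 40,000 × 0.0041667 / (1 − 1.0041667^−48) = $921.17.
Total interest on Option B = 48 × $921.17 − $40,000 = $4,216.16.
Option B is lower by $8,703.84.

Option B by $8,700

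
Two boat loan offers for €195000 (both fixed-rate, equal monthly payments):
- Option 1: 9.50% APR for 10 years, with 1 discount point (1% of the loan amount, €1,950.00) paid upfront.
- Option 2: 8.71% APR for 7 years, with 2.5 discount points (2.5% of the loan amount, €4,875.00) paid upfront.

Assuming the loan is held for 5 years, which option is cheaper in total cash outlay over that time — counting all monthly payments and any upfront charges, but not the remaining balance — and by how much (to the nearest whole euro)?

Option 1 by €38,055

Option 1: at 9.50% the monthly rate is 0.0079167, so the payment is 195,000 × 0.0079167 / (1 − 1.0079167^−120) = €2,523.25.
Option 2: at 8.71% the monthly rate is 0.0072583, so the payment is 195,000 × 0.0072583 / (1 − 1.0072583^−84) = €3,108.75.
Over 60 months: Option 1 costs 60 × €2,523.25 + €1,950.00 = €153,345.00; Option 2 costs 60 × €3,108.75 + €4,875.00 = €191,400.00.
Option 1 is cheaper by €191,400.00 − €153,345.00 = €38,055.00.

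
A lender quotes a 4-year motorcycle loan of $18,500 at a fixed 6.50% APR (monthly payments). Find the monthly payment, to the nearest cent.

$438.73

Monthly rate = 6.5%/12 = 0.0054167; payment = 18,500 × 0.0054167 / (1 − (1+0.0054167)^−48) = $438.73.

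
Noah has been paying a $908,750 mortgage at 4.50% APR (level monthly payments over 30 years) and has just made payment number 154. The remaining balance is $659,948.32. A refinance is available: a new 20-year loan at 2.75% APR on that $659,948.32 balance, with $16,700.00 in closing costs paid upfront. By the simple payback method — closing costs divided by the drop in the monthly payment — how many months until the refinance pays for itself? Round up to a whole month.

Current payment = 908,750 × 4.5%/12 / (1 − (1+0.0037500)^−360) = $4,604.50.
Refinanced payment = 659,948.32 × 0.0022917 / (1 − (1+0.0022917)^−240) = $3,578.02.
Monthly savings = $4,604.50 − $3,578.02 = $1,026.48.
Break-even = $16,700.00 / $1,026.48 = 16.27 → 17 months.

17 months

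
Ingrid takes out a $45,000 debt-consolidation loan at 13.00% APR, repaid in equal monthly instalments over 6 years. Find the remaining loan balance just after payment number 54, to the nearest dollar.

$14,701

With monthly rate i = 13%/12 = 0.0108333, the balance after k of n payments is P · [(1+i)^n − (1+i)^k] / [(1+i)^n − 1].
(1+0.0108333)^72 = 2.17234074 and (1+0.0108333)^54 = 1.78935273, so the balance is 45,000 × (2.17234074 − 1.78935273) / (2.17234074 − 1) = $14,700.90.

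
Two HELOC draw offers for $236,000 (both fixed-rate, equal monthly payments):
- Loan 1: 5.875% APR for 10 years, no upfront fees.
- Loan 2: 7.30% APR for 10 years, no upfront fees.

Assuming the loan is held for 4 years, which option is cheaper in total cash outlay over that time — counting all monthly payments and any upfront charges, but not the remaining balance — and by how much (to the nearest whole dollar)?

Loan 1: monthly rate = 5.875%/12 = 0.0048958; payment = 236,000 × 0.0048958 / (1 − (1+0.0048958)^−120) = $2,605.29.
Loan 2: at 7.30% the monthly rate is 0.0060833, so the payment is 236,000 × 0.0060833 / (1 − 1.0060833^−120) = $2,776.79.
Over 48 months: Loan 1 costs 48 × $2,605.29 = $125,053.92; Loan 2 costs 48 × $2,776.79 = $133,285.92.
Loan 1 is cheaper by $133,285.92 − $125,053.92 = $8,232.00.

Loan 1 by $8,232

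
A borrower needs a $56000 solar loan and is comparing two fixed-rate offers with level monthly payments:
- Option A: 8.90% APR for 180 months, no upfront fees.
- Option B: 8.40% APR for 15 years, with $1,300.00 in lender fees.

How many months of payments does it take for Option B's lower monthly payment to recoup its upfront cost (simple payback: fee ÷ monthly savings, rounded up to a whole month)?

Option A: monthly rate = 8.9%/12 = 0.0074167; payment = 56,000 × 0.0074167 / (1 − (1+0.0074167)^−180) = $564.66.
Option B: at 8.40% the monthly rate is 0.0070000, so the payment is 56,000 × 0.0070000 / (1 − 1.0070000^−180) = $548.18.
Monthly savings = $564.66 − $548.18 = $16.48.
Break-even = $1,300.00 / $16.48 = 78.88 → 79 months.

79 months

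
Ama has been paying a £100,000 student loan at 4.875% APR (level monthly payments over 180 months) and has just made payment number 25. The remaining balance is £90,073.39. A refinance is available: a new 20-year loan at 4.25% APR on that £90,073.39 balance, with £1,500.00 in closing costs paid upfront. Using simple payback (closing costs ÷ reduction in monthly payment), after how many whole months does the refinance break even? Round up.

7 months

Current payment = 100,000 × 4.875%/12 / (1 − (1+0.0040625)^−180) = £784.30.
Refinanced payment = 90,073.39 × 0.0035417 / (1 − (1+0.0035417)^−240) = £557.77.
Monthly savings = £784.30 − £557.77 = £226.53.
Break-even = £1,500.00 / £226.53 = 6.62 → 7 months.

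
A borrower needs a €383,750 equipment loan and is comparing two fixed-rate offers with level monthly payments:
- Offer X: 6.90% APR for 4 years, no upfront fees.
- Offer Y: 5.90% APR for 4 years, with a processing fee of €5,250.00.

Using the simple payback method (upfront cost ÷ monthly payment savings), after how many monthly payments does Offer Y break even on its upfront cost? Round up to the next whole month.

Offer X: at 6.90% the monthly rate is 0.0057500, so the payment is 383,750 × 0.0057500 / (1 − 1.0057500^−48) = €9,171.58.
Offer Y: at 5.90% the monthly rate is 0.0049167, so the payment is 383,750 × 0.0049167 / (1 − 1.0049167^−48) = €8,994.80.
Monthly savings = €9,171.58 − €8,994.80 = €176.78.
Break-even = €5,250.00 / €176.78 = 29.70 → 30 months.

30 months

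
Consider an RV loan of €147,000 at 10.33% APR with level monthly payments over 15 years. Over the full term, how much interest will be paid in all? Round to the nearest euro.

€142,706

Monthly rate = 10.33%/12 = 0.0086083; payment = 147,000 × 0.0086083 / (1 − (1+0.0086083)^−180) = €1,609.48.
Total paid = 180 × €1,609.48 = €289,706.40; interest = €289,706.40 − €147,000 = €142,706.40.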